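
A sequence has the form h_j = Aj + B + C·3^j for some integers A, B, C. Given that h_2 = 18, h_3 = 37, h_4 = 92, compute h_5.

255

Plug in j = 2, 3, 4: 2A + B + 9C = 18; 3A + B + 27C = 37; 4A + B + 81C = 92.
Subtracting the first from the second: A + 18C = 19.
Subtracting the second from the third: A + 54C = 55.
Solving: C = 1, A = 1, then B = 7.
Hence h_5 = 1·5 + 7 + 1·243 = 255.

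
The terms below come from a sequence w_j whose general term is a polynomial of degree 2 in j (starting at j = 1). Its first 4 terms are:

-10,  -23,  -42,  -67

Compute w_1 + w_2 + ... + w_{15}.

-4245

1st diffs: -13, -19, -25.
2nd diffs: -6, -6 (constant).
Newton forward-difference form: w_j = -10 + (-13)·C(j-1,1) + (-6)·C(j-1,2).
Continuing: …, -98, -135, -178, -227, …, w_{15} = -738.
Summing j = 1..15 (15 terms) gives -4245.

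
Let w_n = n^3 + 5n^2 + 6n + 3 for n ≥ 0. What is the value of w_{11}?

w_{11} = 1·11^3 + 5·11^2 + 6·11 + 3 = 2005.

2005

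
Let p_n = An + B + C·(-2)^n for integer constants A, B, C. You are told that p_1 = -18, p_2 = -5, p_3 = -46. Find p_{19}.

At n = 1, 2, 3: A + B - 2C = -18; 2A + B + 4C = -5; 3A + B - 8C = -46.
Subtracting the first from the second: A + 6C = 13.
Subtracting the second from the third: A - 12C = -41.
Solving: C = 3, A = -5, then B = -7.
Therefore p_{19} = -95 + (-7) + 3·(-524288) = -1572966.

-1572966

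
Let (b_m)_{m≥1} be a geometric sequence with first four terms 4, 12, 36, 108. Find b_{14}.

6377292

Common ratio r = 3.
b_m = 4·3^(m-1).
b_{14} = 4·3^13 = 6377292.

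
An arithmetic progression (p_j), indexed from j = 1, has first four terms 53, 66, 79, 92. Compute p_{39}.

Common difference d = 13.
p_j = 53 + (j - 1)·13.
p_{39} = 53 + 38·13 = 547.

547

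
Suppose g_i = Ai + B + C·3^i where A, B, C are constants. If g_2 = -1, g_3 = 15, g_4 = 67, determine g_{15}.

14348871

At i = 2, 3, 4: 2A + B + 9C = -1; 3A + B + 27C = 15; 4A + B + 81C = 67.
Subtracting the first from the second: A + 18C = 16.
Subtracting the second from the third: A + 54C = 52.
Solving: C = 1, A = -2, then B = -6.
Hence g_{15} = -2·15 + (-6) + 1·14348907 = 14348871.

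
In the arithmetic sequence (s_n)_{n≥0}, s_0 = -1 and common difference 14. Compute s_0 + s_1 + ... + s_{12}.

1079

s_n = -1 + (n - 0)·14.
s_{12} = 167; S = 13·(-1 + 167)/2 = 1079.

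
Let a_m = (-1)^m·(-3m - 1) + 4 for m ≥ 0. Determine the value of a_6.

-15

(-1)^6 = 1; -3m - 1 at m=6 is -19; so a_6 = -15.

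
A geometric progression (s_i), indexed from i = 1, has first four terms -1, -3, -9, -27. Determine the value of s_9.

Common ratio r = 3.
s_i = (-1)·3^(i-1).
s_9 = (-1)·3^8 = -6561.

-6561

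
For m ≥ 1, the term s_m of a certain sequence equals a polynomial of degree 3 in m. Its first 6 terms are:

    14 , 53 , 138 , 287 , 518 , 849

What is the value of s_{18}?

19173

1st diffs: 39, 85, 149, 231, 331.
2nd diffs: 46, 64, 82, 100.
3rd diffs: 18, 18, 18 (constant).
So s_m = 3m^3 + 5m^2 + 3m + 3.
Evaluating at m = 18 gives s_{18} = 19173.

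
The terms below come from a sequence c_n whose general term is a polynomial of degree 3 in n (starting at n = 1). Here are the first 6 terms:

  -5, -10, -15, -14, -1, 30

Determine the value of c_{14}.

1646

1st diffs: -5, -5, 1, 13, 31.
2nd diffs: 0, 6, 12, 18.
3rd diffs: 6, 6, 6 (constant).
Newton forward-difference form: c_n = -5 + (-5)·C(n-1,1) + 6·C(n-1,3).
At n = 14: n-1 = 13, so c_{14} = -5 - 65 + 1716 = 1646.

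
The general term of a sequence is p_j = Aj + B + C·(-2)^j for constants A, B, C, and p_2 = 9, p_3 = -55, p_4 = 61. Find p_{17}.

-655431

The three given values yield: 2A + B + 4C = 9; 3A + B - 8C = -55; 4A + B + 16C = 61.
Subtracting the first from the second: A - 12C = -64.
Subtracting the second from the third: A + 24C = 116.
Solving: C = 5, A = -4, then B = -3.
Hence p_{17} = -4·17 + (-3) + 5·(-131072) = -655431.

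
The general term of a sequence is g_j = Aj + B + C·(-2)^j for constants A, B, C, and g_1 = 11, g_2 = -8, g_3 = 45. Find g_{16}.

The three given values yield: A + B - 2C = 11; 2A + B + 4C = -8; 3A + B - 8C = 45.
Subtracting the first from the second: A + 6C = -19.
Subtracting the second from the third: A - 12C = 53.
Solving: C = -4, A = 5, then B = -2.
Hence g_{16} = 5·16 + (-2) + (-4)·65536 = -262066.

-262066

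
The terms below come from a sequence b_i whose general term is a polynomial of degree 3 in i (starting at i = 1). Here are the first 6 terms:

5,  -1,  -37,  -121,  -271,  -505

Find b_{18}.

1st diffs: -6, -36, -84, -150, -234.
2nd diffs: -30, -48, -66, -84.
3rd diffs: -18, -18, -18 (constant).
So b_i = -3i^3 + 3i^2 + 6i - 1.
Evaluating at i = 18 gives b_{18} = -16417.

-16417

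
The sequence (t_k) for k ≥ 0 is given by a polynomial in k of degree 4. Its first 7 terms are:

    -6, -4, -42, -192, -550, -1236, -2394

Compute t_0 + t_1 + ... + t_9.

1st diffs: 2, -38, -150, -358, -686, -1158.
2nd diffs: -40, -112, -208, -328, -472.
3rd diffs: -72, -96, -120, -144.
4th diffs: -24, -24, -24 (constant).
Newton forward-difference form: t_k = -6 + 2·C(k,1) + (-40)·C(k,2) + (-72)·C(k,3) + (-24)·C(k,4).
Continuing: -4192, -6822, -10500.
Summing k = 0..9 (10 terms) gives -25938.

-25938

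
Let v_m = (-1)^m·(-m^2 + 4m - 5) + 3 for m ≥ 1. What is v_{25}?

(-1)^25 = -1; -m^2 + 4m - 5 at m=25 is -530; so v_{25} = 533.

533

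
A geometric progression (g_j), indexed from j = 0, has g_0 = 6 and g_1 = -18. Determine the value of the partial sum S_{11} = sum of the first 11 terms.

265722

Common ratio r = -3.
g_j = 6·(-3)^(j-0).
S = 6·((-3)^11 - 1)/(-3 - 1) = 6·(-177147 - 1)/(-4) = 265722.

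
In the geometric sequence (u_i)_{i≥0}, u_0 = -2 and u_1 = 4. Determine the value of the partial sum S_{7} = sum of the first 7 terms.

Common ratio r = -2.
u_i = (-2)·(-2)^(i-0).
S = (-2)·((-2)^7 - 1)/(-2 - 1) = (-2)·(-128 - 1)/(-3) = -86.

-86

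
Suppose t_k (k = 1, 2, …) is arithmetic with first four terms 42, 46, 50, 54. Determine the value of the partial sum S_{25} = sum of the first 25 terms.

2250

Common difference d = 4.
t_k = 42 + (k - 1)·4.
t_{25} = 138; S = 25·(42 + 138)/2 = 2250.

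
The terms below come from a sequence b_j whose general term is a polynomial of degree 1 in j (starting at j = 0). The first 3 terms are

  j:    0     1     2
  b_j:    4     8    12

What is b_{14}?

1st diffs: 4, 4 (constant).
So b_j = 4j + 4.
Evaluating at j = 14 gives b_{14} = 60.

60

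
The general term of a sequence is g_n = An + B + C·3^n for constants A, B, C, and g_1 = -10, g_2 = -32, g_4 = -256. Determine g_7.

-6586

Write the equations: A + B + 3C = -10; 2A + B + 9C = -32; 4A + B + 81C = -256.
Subtracting the first from the second: A + 6C = -22.
Subtracting the second from the third: 2A + 72C = -224.
Solving: C = -3, A = -4, then B = 3.
Hence g_7 = -4·7 + 3 + (-3)·2187 = -6586.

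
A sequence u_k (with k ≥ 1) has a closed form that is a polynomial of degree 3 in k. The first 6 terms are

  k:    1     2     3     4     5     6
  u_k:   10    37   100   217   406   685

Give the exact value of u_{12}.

5257

1st diffs: 27, 63, 117, 189, 279.
2nd diffs: 36, 54, 72, 90.
3rd diffs: 18, 18, 18 (constant).
Newton forward-difference form: u_k = 10 + 27·C(k-1,1) + 36·C(k-1,2) + 18·C(k-1,3).
At k = 12: k-1 = 11, so u_{12} = 10 + 297 + 1980 + 2970 = 5257.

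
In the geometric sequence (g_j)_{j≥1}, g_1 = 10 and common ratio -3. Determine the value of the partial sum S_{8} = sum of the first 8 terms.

g_j = 10·(-3)^(j-1).
S = 10·((-3)^8 - 1)/(-3 - 1) = 10·(6561 - 1)/(-4) = -16400.

-16400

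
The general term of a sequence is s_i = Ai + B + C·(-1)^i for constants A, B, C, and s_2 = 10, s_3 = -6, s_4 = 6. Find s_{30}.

The three given values yield: 2A + B + C = 10; 3A + B - C = -6; 4A + B + C = 6.
Subtracting the first from the second: A - 2C = -16.
Subtracting the second from the third: A + 2C = 12.
Solving: C = 7, A = -2, then B = 7.
Therefore s_{30} = -60 + 7 + 7·1 = -46.

-46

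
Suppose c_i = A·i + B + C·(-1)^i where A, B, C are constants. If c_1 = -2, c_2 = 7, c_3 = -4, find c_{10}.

Plug in i = 1, 2, 3: A + B - C = -2; 2A + B + C = 7; 3A + B - C = -4.
Subtracting the first from the second: A + 2C = 9.
Subtracting the second from the third: A - 2C = -11.
Solving: C = 5, A = -1, then B = 4.
Therefore c_{10} = -10 + 4 + 5·1 = -1.

-1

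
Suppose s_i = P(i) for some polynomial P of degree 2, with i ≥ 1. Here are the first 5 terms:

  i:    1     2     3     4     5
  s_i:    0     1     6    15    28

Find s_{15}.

378

1st diffs: 1, 5, 9, 13.
2nd diffs: 4, 4, 4 (constant).
Newton forward-difference form: s_i = 1·C(i-1,1) + 4·C(i-1,2).
At i = 15: i-1 = 14, so s_{15} = 14 + 364 = 378.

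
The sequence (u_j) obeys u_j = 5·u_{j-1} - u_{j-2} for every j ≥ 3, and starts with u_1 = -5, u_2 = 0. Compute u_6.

Iterate the recurrence:
u_3 = 5  u_4 = 25  u_5 = 120  u_6 = 575.

575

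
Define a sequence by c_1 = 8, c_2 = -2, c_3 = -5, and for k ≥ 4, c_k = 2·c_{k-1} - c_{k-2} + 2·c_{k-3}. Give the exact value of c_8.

80

Step forward from the initial values:
c_4 = 8; c_5 = 17; c_6 = 16; c_7 = 31; c_8 = 80.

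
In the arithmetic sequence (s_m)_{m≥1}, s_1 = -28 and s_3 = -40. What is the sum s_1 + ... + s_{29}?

-3248

Common difference d = (-40 - (-28)) / (3 - 1) = -6.
s_m = -28 + (m - 1)·(-6).
s_{29} = -196; S = 29·(-28 + (-196))/2 = -3248.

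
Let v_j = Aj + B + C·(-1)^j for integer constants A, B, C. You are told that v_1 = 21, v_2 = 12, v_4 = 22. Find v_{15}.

The three given values yield: A + B - C = 21; 2A + B + C = 12; 4A + B + C = 22.
Subtracting the first from the second: A + 2C = -9.
Subtracting the second from the third: 2A = 10.
Solving: C = -7, A = 5, then B = 9.
So v_j = 5·j + 9 + (-7)·(-1)^j; at j=15 this is 91.

91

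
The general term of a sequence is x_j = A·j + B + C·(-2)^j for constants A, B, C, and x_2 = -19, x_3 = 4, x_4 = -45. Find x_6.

Write the equations: 2A + B + 4C = -19; 3A + B - 8C = 4; 4A + B + 16C = -45.
Subtracting the first from the second: A - 12C = 23.
Subtracting the second from the third: A + 24C = -49.
Solving: C = -2, A = -1, then B = -9.
Hence x_6 = -1·6 + (-9) + (-2)·64 = -143.

-143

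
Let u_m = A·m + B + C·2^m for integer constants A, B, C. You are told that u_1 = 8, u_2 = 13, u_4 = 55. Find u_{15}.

Write the equations: A + B + 2C = 8; 2A + B + 4C = 13; 4A + B + 16C = 55.
Subtracting the first from the second: A + 2C = 5.
Subtracting the second from the third: 2A + 12C = 42.
Solving: C = 4, A = -3, then B = 3.
So u_m = -3·m + 3 + 4·2^m; at m=15 this is 131030.

131030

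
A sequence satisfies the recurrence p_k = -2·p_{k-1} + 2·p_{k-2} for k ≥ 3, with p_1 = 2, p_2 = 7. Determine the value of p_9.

Compute successive terms:
p_3 = -10; p_4 = 34; p_5 = -88; p_6 = 244; p_7 = -664; p_8 = 1816; p_9 = -4960.

-4960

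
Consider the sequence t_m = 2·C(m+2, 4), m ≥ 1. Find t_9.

C(11, 4) = 330, so t_9 = 660.

660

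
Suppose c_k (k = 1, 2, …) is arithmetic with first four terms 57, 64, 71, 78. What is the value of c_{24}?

218

Common difference d = 7.
c_k = 57 + (k - 1)·7.
c_{24} = 57 + 23·7 = 218.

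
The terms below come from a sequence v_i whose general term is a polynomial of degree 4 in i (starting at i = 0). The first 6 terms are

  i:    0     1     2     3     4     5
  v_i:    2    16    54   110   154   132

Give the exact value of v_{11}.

1st diffs: 14, 38, 56, 44, -22.
2nd diffs: 24, 18, -12, -66.
3rd diffs: -6, -30, -54.
4th diffs: -24, -24 (constant).
So v_i = -i^4 + 5i^3 + 4i^2 + 6i + 2.
Evaluating at i = 11 gives v_{11} = -7434.

-7434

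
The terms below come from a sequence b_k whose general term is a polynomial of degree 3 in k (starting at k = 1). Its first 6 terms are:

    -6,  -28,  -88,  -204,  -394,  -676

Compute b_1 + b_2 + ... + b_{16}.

-56776

1st diffs: -22, -60, -116, -190, -282.
2nd diffs: -38, -56, -74, -92.
3rd diffs: -18, -18, -18 (constant).
Newton forward-difference form: b_k = -6 + (-22)·C(k-1,1) + (-38)·C(k-1,2) + (-18)·C(k-1,3).
Continuing: …, -1068, -1588, -2254, -3084, …, b_{16} = -12516.
Summing k = 1..16 (16 terms) gives -56776.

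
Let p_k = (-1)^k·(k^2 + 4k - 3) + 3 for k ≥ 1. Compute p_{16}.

(-1)^16 = 1; k^2 + 4k - 3 at k=16 is 317; so p_{16} = 320.

320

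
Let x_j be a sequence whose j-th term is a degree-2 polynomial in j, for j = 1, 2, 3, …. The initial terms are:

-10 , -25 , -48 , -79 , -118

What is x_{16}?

-1075

1st diffs: -15, -23, -31, -39.
2nd diffs: -8, -8, -8 (constant).
So x_j = -4j^2 - 3j - 3.
Evaluating at j = 16 gives x_{16} = -1075.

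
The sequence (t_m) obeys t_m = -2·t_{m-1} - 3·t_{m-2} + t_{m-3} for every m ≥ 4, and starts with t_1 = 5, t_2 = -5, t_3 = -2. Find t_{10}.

Iterate the recurrence:
t_4 = 24, t_5 = -47, t_6 = 20, t_7 = 125, t_8 = -357, t_9 = 359, t_{10} = 478.

478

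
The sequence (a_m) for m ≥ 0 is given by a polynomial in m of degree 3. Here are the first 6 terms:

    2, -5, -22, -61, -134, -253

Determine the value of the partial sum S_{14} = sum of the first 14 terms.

1st diffs: -7, -17, -39, -73, -119.
2nd diffs: -10, -22, -34, -46.
3rd diffs: -12, -12, -12 (constant).
So a_m = -2m^3 + m^2 - 6m + 2.
Continuing: …, -430, -677, -1006, -1429, …, a_{13} = -4301.
Summing m = 0..13 (14 terms) gives -16261.

-16261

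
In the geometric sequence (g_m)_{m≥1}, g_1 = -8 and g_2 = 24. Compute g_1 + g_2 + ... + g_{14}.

Common ratio r = -3.
g_m = (-8)·(-3)^(m-1).
S = (-8)·((-3)^14 - 1)/(-3 - 1) = (-8)·(4782969 - 1)/(-4) = 9565936.

9565936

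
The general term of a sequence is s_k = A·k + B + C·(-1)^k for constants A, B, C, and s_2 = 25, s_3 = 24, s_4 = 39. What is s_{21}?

Plug in k = 2, 3, 4: 2A + B + C = 25; 3A + B - C = 24; 4A + B + C = 39.
Subtracting the first from the second: A - 2C = -1.
Subtracting the second from the third: A + 2C = 15.
Solving: C = 4, A = 7, then B = 7.
Therefore s_{21} = 147 + 7 + 4·(-1) = 150.

150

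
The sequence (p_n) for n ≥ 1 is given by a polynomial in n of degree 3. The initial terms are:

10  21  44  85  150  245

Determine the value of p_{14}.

2805

1st diffs: 11, 23, 41, 65, 95.
2nd diffs: 12, 18, 24, 30.
3rd diffs: 6, 6, 6 (constant).
Newton forward-difference form: p_n = 10 + 11·C(n-1,1) + 12·C(n-1,2) + 6·C(n-1,3).
At n = 14: n-1 = 13, so p_{14} = 10 + 143 + 936 + 1716 = 2805.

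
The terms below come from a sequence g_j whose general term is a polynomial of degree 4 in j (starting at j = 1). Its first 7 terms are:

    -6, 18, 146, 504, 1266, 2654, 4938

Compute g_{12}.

42608

1st diffs: 24, 128, 358, 762, 1388, 2284.
2nd diffs: 104, 230, 404, 626, 896.
3rd diffs: 126, 174, 222, 270.
4th diffs: 48, 48, 48 (constant).
So g_j = 2j^4 + j^3 - 4j^2 - j - 4.
Evaluating at j = 12 gives g_{12} = 42608.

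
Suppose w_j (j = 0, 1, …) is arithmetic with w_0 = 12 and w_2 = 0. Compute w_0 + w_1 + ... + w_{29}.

Common difference d = (0 - 12) / (2 - 0) = -6.
w_j = 12 + (j - 0)·(-6).
w_{29} = -162; S = 30·(12 + (-162))/2 = -2250.

-2250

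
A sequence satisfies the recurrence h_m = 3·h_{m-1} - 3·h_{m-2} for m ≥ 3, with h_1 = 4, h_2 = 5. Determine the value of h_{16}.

Iterate the recurrence:
h_3 = 3; h_4 = -6; h_5 = -27; …; h_{13} = 2916; h_{14} = 3645; h_{15} = 2187; h_{16} = -4374.

-4374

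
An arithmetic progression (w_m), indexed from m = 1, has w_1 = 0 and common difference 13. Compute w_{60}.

767

w_m = 0 + (m - 1)·13.
w_{60} = 0 + 59·13 = 767.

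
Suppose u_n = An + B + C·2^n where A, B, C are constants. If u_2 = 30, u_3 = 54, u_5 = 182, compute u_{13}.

At n = 2, 3, 5: 2A + B + 4C = 30; 3A + B + 8C = 54; 5A + B + 32C = 182.
Subtracting the first from the second: A + 4C = 24.
Subtracting the second from the third: 2A + 24C = 128.
Solving: C = 5, A = 4, then B = 2.
Hence u_{13} = 4·13 + 2 + 5·8192 = 41014.

41014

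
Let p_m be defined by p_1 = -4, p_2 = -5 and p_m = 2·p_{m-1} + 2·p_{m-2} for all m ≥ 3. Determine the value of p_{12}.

Applying the relation repeatedly:
p_3 = -18  p_4 = -46  p_5 = -128  p_6 = -348  p_7 = -952  p_8 = -2600  p_9 = -7104  p_{10} = -19408  p_{11} = -53024  p_{12} = -144864.

-144864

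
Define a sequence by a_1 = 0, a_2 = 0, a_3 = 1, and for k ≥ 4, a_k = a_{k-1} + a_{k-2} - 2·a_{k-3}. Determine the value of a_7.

1

Iterate the recurrence:
a_4 = 1; a_5 = 2; a_6 = 1; a_7 = 1.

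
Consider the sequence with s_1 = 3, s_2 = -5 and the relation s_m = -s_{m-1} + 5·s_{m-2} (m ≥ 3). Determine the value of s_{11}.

Compute successive terms:
s_3 = 20; s_4 = -45; s_5 = 145; s_6 = -370; s_7 = 1095; s_8 = -2945; s_9 = 8420; s_{10} = -23145; s_{11} = 65245.

65245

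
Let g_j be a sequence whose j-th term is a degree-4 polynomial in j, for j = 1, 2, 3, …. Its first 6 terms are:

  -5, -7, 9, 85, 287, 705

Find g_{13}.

1st diffs: -2, 16, 76, 202, 418.
2nd diffs: 18, 60, 126, 216.
3rd diffs: 42, 66, 90.
4th diffs: 24, 24 (constant).
Newton forward-difference form: g_j = -5 + (-2)·C(j-1,1) + 18·C(j-1,2) + 42·C(j-1,3) + 24·C(j-1,4).
At j = 13: j-1 = 12, so g_{13} = -5 - 24 + 1188 + 9240 + 11880 = 22279.

22279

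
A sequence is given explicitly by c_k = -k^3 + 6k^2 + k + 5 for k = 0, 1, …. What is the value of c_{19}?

c_{19} = -1·19^3 + 6·19^2 + 1·19 + 5 = -4669.

-4669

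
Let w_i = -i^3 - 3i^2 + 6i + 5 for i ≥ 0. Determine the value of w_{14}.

w_{14} = -1·14^3 - 3·14^2 + 6·14 + 5 = -3243.

-3243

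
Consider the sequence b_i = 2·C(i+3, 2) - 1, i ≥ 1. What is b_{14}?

271

C(17, 2) = 136, so b_{14} = 271.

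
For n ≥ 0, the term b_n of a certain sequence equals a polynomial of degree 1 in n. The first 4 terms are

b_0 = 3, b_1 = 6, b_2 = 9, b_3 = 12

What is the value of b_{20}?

1st diffs: 3, 3, 3 (constant).
So b_n = 3n + 3.
Evaluating at n = 20 gives b_{20} = 63.

63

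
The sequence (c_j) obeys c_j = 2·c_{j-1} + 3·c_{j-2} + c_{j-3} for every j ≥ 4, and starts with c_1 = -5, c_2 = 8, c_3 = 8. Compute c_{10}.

Iterate the recurrence:
c_4 = 35, c_5 = 102, c_6 = 317, c_7 = 975, c_8 = 3003, c_9 = 9248, c_{10} = 28480.

28480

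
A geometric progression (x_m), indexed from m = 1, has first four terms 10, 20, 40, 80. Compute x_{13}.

Common ratio r = 2.
x_m = 10·2^(m-1).
x_{13} = 10·2^12 = 40960.

40960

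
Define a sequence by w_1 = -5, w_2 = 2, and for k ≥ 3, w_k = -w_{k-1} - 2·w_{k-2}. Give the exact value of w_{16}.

732

Iterate the recurrence:
w_3 = 8, w_4 = -12, w_5 = -4, …, w_{13} = 140, w_{14} = -452, w_{15} = 172, w_{16} = 732.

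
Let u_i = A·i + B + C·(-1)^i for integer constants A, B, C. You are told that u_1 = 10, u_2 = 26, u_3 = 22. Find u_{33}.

202

The three given values yield: A + B - C = 10; 2A + B + C = 26; 3A + B - C = 22.
Subtracting the first from the second: A + 2C = 16.
Subtracting the second from the third: A - 2C = -4.
Solving: C = 5, A = 6, then B = 9.
Therefore u_{33} = 198 + 9 + 5·(-1) = 202.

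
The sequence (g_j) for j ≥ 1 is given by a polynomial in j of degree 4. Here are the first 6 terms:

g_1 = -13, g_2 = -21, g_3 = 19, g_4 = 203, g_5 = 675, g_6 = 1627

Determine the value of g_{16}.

1st diffs: -8, 40, 184, 472, 952.
2nd diffs: 48, 144, 288, 480.
3rd diffs: 96, 144, 192.
4th diffs: 48, 48 (constant).
Newton forward-difference form: g_j = -13 + (-8)·C(j-1,1) + 48·C(j-1,2) + 96·C(j-1,3) + 48·C(j-1,4).
At j = 16: j-1 = 15, so g_{16} = -13 - 120 + 5040 + 43680 + 65520 = 114107.

114107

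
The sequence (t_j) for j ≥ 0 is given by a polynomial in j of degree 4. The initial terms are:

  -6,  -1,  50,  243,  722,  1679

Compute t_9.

15807

1st diffs: 5, 51, 193, 479, 957.
2nd diffs: 46, 142, 286, 478.
3rd diffs: 96, 144, 192.
4th diffs: 48, 48 (constant).
So t_j = 2j^4 + 4j^3 - 3j^2 + 2j - 6.
Evaluating at j = 9 gives t_9 = 15807.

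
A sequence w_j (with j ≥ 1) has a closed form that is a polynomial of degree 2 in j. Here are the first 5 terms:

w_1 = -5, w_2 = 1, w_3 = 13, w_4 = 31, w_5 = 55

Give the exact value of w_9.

211

1st diffs: 6, 12, 18, 24.
2nd diffs: 6, 6, 6 (constant).
Newton forward-difference form: w_j = -5 + 6·C(j-1,1) + 6·C(j-1,2).
At j = 9: j-1 = 8, so w_9 = -5 + 48 + 168 = 211.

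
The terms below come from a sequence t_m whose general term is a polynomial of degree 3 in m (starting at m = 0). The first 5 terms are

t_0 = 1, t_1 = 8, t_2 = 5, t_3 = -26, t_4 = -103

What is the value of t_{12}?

-4535

1st diffs: 7, -3, -31, -77.
2nd diffs: -10, -28, -46.
3rd diffs: -18, -18 (constant).
So t_m = -3m^3 + 4m^2 + 6m + 1.
Evaluating at m = 12 gives t_{12} = -4535.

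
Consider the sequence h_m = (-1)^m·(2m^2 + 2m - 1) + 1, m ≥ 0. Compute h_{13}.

(-1)^13 = -1; 2m^2 + 2m - 1 at m=13 is 363; so h_{13} = -362.

-362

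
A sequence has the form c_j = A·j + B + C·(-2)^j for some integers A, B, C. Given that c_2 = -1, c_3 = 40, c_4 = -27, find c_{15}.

Plug in j = 2, 3, 4: 2A + B + 4C = -1; 3A + B - 8C = 40; 4A + B + 16C = -27.
Subtracting the first from the second: A - 12C = 41.
Subtracting the second from the third: A + 24C = -67.
Solving: C = -3, A = 5, then B = 1.
So c_j = 5·j + 1 + (-3)·(-2)^j; at j=15 this is 98380.

98380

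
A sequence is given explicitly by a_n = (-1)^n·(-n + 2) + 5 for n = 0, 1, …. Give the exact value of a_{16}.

(-1)^16 = 1; -n + 2 at n=16 is -14; so a_{16} = -9.

-9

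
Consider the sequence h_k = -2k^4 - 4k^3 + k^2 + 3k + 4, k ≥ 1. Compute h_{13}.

h_{13} = -2·13^4 - 4·13^3 + 1·13^2 + 3·13 + 4 = -65698.

-65698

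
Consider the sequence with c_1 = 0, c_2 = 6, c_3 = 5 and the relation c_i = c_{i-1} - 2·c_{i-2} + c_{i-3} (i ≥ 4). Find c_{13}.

Applying the relation repeatedly:
c_4 = -7, c_5 = -11, c_6 = 8, c_7 = 23, c_8 = -4, c_9 = -42, c_{10} = -11, c_{11} = 69, c_{12} = 49, c_{13} = -100.

-100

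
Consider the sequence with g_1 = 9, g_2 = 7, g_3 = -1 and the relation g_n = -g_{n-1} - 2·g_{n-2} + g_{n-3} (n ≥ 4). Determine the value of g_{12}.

45

Iterate the recurrence:
g_4 = -4, g_5 = 13, g_6 = -6, g_7 = -24, g_8 = 49, g_9 = -7, g_{10} = -115, g_{11} = 178, g_{12} = 45.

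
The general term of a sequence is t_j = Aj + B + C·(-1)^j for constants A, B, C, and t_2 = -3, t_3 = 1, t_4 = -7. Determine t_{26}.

-51

At j = 2, 3, 4: 2A + B + C = -3; 3A + B - C = 1; 4A + B + C = -7.
Subtracting the first from the second: A - 2C = 4.
Subtracting the second from the third: A + 2C = -8.
Solving: C = -3, A = -2, then B = 4.
Therefore t_{26} = -52 + 4 + (-3)·1 = -51.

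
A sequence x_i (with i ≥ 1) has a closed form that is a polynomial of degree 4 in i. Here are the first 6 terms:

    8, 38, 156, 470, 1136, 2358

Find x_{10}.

18566

1st diffs: 30, 118, 314, 666, 1222.
2nd diffs: 88, 196, 352, 556.
3rd diffs: 108, 156, 204.
4th diffs: 48, 48 (constant).
So x_i = 2i^4 - 2i^3 + 6i^2 - 4i + 6.
Evaluating at i = 10 gives x_{10} = 18566.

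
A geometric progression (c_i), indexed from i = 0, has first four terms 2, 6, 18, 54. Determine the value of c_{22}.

Common ratio r = 3.
c_i = 2·3^(i-0).
c_{22} = 2·3^22 = 62762119218.

62762119218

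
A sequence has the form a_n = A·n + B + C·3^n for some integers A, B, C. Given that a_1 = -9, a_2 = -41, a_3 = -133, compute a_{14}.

-23914865

At n = 1, 2, 3: A + B + 3C = -9; 2A + B + 9C = -41; 3A + B + 27C = -133.
Subtracting the first from the second: A + 6C = -32.
Subtracting the second from the third: A + 18C = -92.
Solving: C = -5, A = -2, then B = 8.
So a_n = -2·n + 8 + (-5)·3^n; at n=14 this is -23914865.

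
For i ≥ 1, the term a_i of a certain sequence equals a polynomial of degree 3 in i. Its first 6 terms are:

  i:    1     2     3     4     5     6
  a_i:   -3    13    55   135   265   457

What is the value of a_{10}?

1st diffs: 16, 42, 80, 130, 192.
2nd diffs: 26, 38, 50, 62.
3rd diffs: 12, 12, 12 (constant).
So a_i = 2i^3 + i^2 - i - 5.
Evaluating at i = 10 gives a_{10} = 2085.

2085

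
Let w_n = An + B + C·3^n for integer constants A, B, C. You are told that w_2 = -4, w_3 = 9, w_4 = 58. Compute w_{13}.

1594255

At n = 2, 3, 4: 2A + B + 9C = -4; 3A + B + 27C = 9; 4A + B + 81C = 58.
Subtracting the first from the second: A + 18C = 13.
Subtracting the second from the third: A + 54C = 49.
Solving: C = 1, A = -5, then B = -3.
Hence w_{13} = -5·13 + (-3) + 1·1594323 = 1594255.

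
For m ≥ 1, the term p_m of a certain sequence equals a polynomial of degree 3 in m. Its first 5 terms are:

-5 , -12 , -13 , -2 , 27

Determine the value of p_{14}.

1st diffs: -7, -1, 11, 29.
2nd diffs: 6, 12, 18.
3rd diffs: 6, 6 (constant).
Newton forward-difference form: p_m = -5 + (-7)·C(m-1,1) + 6·C(m-1,2) + 6·C(m-1,3).
At m = 14: m-1 = 13, so p_{14} = -5 - 91 + 468 + 1716 = 2088.

2088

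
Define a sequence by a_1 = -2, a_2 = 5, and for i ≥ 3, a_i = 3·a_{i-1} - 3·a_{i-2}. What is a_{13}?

-1458

a_3 = 21, a_4 = 48, a_5 = 81, …, a_{10} = -1296, a_{11} = -2187, a_{12} = -2673, a_{13} = -1458.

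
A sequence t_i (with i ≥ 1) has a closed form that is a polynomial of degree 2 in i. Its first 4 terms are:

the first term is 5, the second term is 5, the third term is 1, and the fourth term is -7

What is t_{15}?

1st diffs: 0, -4, -8.
2nd diffs: -4, -4 (constant).
Newton forward-difference form: t_i = 5 + (-4)·C(i-1,2).
At i = 15: i-1 = 14, so t_{15} = 5 - 364 = -359.

-359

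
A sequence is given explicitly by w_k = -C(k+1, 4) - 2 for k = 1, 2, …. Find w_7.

-72

C(8, 4) = 70, so w_7 = -72.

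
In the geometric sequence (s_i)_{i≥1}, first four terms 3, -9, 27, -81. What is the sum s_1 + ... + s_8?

Common ratio r = -3.
s_i = 3·(-3)^(i-1).
S = 3·((-3)^8 - 1)/(-3 - 1) = 3·(6561 - 1)/(-4) = -4920.

-4920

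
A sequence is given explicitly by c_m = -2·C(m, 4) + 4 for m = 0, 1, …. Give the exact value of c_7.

C(7, 4) = 35, so c_7 = -66.

-66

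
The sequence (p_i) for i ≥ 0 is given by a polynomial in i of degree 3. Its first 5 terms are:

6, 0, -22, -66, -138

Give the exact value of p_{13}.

1st diffs: -6, -22, -44, -72.
2nd diffs: -16, -22, -28.
3rd diffs: -6, -6 (constant).
Newton forward-difference form: p_i = 6 + (-6)·C(i,1) + (-16)·C(i,2) + (-6)·C(i,3).
At i = 13: i = 13, so p_{13} = 6 - 78 - 1248 - 1716 = -3036.

-3036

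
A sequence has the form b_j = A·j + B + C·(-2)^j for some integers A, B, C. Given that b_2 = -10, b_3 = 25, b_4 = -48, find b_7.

At j = 2, 3, 4: 2A + B + 4C = -10; 3A + B - 8C = 25; 4A + B + 16C = -48.
Subtracting the first from the second: A - 12C = 35.
Subtracting the second from the third: A + 24C = -73.
Solving: C = -3, A = -1, then B = 4.
So b_j = -1·j + 4 + (-3)·(-2)^j; at j=7 this is 381.

381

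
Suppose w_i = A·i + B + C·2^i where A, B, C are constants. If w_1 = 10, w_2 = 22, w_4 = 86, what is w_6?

330

At i = 1, 2, 4: A + B + 2C = 10; 2A + B + 4C = 22; 4A + B + 16C = 86.
Subtracting the first from the second: A + 2C = 12.
Subtracting the second from the third: 2A + 12C = 64.
Solving: C = 5, A = 2, then B = -2.
Hence w_6 = 2·6 + (-2) + 5·64 = 330.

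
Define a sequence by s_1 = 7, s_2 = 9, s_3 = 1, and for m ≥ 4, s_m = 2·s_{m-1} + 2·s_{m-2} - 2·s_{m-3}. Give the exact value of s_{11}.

-432

Compute successive terms:
s_4 = 6, s_5 = -4, s_6 = 2, s_7 = -16, s_8 = -20, s_9 = -76, s_{10} = -160, s_{11} = -432.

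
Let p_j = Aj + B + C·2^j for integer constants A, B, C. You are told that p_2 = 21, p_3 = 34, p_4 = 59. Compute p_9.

1552

At j = 2, 3, 4: 2A + B + 4C = 21; 3A + B + 8C = 34; 4A + B + 16C = 59.
Subtracting the first from the second: A + 4C = 13.
Subtracting the second from the third: A + 8C = 25.
Solving: C = 3, A = 1, then B = 7.
So p_j = 1·j + 7 + 3·2^j; at j=9 this is 1552.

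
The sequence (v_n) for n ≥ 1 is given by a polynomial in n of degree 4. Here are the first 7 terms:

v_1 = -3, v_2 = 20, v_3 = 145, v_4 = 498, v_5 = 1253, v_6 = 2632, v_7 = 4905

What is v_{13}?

58485

1st diffs: 23, 125, 353, 755, 1379, 2273.
2nd diffs: 102, 228, 402, 624, 894.
3rd diffs: 126, 174, 222, 270.
4th diffs: 48, 48, 48 (constant).
So v_n = 2n^4 + n^3 - 5n^2 + n - 2.
Evaluating at n = 13 gives v_{13} = 58485.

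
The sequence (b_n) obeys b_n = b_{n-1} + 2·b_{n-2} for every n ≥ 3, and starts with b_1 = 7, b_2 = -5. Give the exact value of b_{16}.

Iterate the recurrence:
b_3 = 9, b_4 = -1, b_5 = 17, …, b_{13} = 2737, b_{14} = 5455, b_{15} = 10929, b_{16} = 21839.
(Characteristic roots are 2 and -1.)

21839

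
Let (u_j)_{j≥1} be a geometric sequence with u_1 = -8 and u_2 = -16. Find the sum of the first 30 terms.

Common ratio r = 2.
u_j = (-8)·2^(j-1).
S = (-8)·(2^30 - 1)/(2 - 1) = (-8)·(1073741824 - 1)/(1) = -8589934584.

-8589934584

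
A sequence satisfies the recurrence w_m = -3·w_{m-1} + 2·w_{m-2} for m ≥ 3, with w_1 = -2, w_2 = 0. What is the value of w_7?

Applying the relation repeatedly:
w_3 = -4;  w_4 = 12;  w_5 = -44;  w_6 = 156;  w_7 = -556.

-556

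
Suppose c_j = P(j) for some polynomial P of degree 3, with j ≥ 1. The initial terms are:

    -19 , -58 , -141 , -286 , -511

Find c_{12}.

-5838

1st diffs: -39, -83, -145, -225.
2nd diffs: -44, -62, -80.
3rd diffs: -18, -18 (constant).
Newton forward-difference form: c_j = -19 + (-39)·C(j-1,1) + (-44)·C(j-1,2) + (-18)·C(j-1,3).
At j = 12: j-1 = 11, so c_{12} = -19 - 429 - 2420 - 2970 = -5838.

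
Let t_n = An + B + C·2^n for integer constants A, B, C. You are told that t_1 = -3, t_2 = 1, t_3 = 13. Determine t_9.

Write the equations: A + B + 2C = -3; 2A + B + 4C = 1; 3A + B + 8C = 13.
Subtracting the first from the second: A + 2C = 4.
Subtracting the second from the third: A + 4C = 12.
Solving: C = 4, A = -4, then B = -7.
Hence t_9 = -4·9 + (-7) + 4·512 = 2005.

2005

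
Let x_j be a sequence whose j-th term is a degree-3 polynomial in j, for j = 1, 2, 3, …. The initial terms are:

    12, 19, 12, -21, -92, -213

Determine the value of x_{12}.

-2661

1st diffs: 7, -7, -33, -71, -121.
2nd diffs: -14, -26, -38, -50.
3rd diffs: -12, -12, -12 (constant).
So x_j = -2j^3 + 5j^2 + 6j + 3.
Evaluating at j = 12 gives x_{12} = -2661.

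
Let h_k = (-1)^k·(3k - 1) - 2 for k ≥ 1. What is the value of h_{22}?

(-1)^22 = 1; 3k - 1 at k=22 is 65; so h_{22} = 63.

63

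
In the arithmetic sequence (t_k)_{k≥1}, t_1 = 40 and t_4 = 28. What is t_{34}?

-92

Common difference d = (28 - 40) / (4 - 1) = -4.
t_k = 40 + (k - 1)·(-4).
t_{34} = 40 + 33·(-4) = -92.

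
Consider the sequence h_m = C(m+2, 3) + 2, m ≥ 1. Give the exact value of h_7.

C(9, 3) = 84, so h_7 = 86.

86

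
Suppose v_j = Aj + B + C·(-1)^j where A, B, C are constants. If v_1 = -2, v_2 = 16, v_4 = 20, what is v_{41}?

78

The three given values yield: A + B - C = -2; 2A + B + C = 16; 4A + B + C = 20.
Subtracting the first from the second: A + 2C = 18.
Subtracting the second from the third: 2A = 4.
Solving: C = 8, A = 2, then B = 4.
Therefore v_{41} = 82 + 4 + 8·(-1) = 78.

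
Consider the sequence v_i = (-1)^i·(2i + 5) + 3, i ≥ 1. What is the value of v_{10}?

(-1)^10 = 1; 2i + 5 at i=10 is 25; so v_{10} = 28.

28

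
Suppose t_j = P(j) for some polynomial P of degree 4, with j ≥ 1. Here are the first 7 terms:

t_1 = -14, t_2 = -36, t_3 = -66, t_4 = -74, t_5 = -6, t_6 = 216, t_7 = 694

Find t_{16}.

45226

1st diffs: -22, -30, -8, 68, 222, 478.
2nd diffs: -8, 22, 76, 154, 256.
3rd diffs: 30, 54, 78, 102.
4th diffs: 24, 24, 24 (constant).
Newton forward-difference form: t_j = -14 + (-22)·C(j-1,1) + (-8)·C(j-1,2) + 30·C(j-1,3) + 24·C(j-1,4).
At j = 16: j-1 = 15, so t_{16} = -14 - 330 - 840 + 13650 + 32760 = 45226.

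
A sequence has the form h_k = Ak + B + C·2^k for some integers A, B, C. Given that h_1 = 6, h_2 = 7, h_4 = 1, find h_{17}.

Write the equations: A + B + 2C = 6; 2A + B + 4C = 7; 4A + B + 16C = 1.
Subtracting the first from the second: A + 2C = 1.
Subtracting the second from the third: 2A + 12C = -6.
Solving: C = -1, A = 3, then B = 5.
Therefore h_{17} = 51 + 5 + (-1)·131072 = -131016.

-131016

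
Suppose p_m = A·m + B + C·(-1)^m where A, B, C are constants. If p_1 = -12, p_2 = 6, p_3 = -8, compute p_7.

The three given values yield: A + B - C = -12; 2A + B + C = 6; 3A + B - C = -8.
Subtracting the first from the second: A + 2C = 18.
Subtracting the second from the third: A - 2C = -14.
Solving: C = 8, A = 2, then B = -6.
So p_m = 2·m + (-6) + 8·(-1)^m; at m=7 this is 0.

0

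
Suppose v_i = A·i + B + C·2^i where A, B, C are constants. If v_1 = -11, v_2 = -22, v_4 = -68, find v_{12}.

The three given values yield: A + B + 2C = -11; 2A + B + 4C = -22; 4A + B + 16C = -68.
Subtracting the first from the second: A + 2C = -11.
Subtracting the second from the third: 2A + 12C = -46.
Solving: C = -3, A = -5, then B = 0.
Hence v_{12} = -5·12 + 0 + (-3)·4096 = -12348.

-12348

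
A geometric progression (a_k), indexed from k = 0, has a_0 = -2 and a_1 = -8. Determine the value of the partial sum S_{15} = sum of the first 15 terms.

-715827882

Common ratio r = 4.
a_k = (-2)·4^(k-0).
S = (-2)·(4^15 - 1)/(4 - 1) = (-2)·(1073741824 - 1)/(3) = -715827882.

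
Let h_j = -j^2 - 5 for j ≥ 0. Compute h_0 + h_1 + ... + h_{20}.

-2975

Over j = 0..20: Σj = 210, Σj² = 2870.
Total = (-1)·2870 + (-5)·21 = -2975.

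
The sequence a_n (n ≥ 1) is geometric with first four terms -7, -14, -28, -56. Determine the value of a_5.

Common ratio r = 2.
a_n = (-7)·2^(n-1).
a_5 = (-7)·2^4 = -112.

-112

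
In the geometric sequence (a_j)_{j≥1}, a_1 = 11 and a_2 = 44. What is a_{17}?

Common ratio r = 4.
a_j = 11·4^(j-1).
a_{17} = 11·4^16 = 47244640256.

47244640256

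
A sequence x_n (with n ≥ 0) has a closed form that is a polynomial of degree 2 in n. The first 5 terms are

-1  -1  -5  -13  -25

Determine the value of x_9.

1st diffs: 0, -4, -8, -12.
2nd diffs: -4, -4, -4 (constant).
So x_n = -2n^2 + 2n - 1.
Evaluating at n = 9 gives x_9 = -145.

-145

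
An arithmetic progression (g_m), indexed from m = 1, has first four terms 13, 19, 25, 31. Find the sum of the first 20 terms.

Common difference d = 6.
g_m = 13 + (m - 1)·6.
g_{20} = 127; S = 20·(13 + 127)/2 = 1400.

1400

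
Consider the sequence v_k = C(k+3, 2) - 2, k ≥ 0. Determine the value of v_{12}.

C(15, 2) = 105, so v_{12} = 103.

103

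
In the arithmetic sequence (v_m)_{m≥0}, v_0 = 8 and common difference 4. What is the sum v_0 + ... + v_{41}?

v_m = 8 + (m - 0)·4.
v_{41} = 172; S = 42·(8 + 172)/2 = 3780.

3780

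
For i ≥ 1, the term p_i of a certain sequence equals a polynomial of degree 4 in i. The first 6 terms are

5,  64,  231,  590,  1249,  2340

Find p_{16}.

1st diffs: 59, 167, 359, 659, 1091.
2nd diffs: 108, 192, 300, 432.
3rd diffs: 84, 108, 132.
4th diffs: 24, 24 (constant).
Newton forward-difference form: p_i = 5 + 59·C(i-1,1) + 108·C(i-1,2) + 84·C(i-1,3) + 24·C(i-1,4).
At i = 16: i-1 = 15, so p_{16} = 5 + 885 + 11340 + 38220 + 32760 = 83210.

83210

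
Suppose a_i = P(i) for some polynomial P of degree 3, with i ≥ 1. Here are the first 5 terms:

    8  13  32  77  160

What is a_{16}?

1st diffs: 5, 19, 45, 83.
2nd diffs: 14, 26, 38.
3rd diffs: 12, 12 (constant).
So a_i = 2i^3 - 5i^2 + 6i + 5.
Evaluating at i = 16 gives a_{16} = 7013.

7013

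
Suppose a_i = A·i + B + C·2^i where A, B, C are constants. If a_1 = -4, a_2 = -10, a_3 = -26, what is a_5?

-138

Plug in i = 1, 2, 3: A + B + 2C = -4; 2A + B + 4C = -10; 3A + B + 8C = -26.
Subtracting the first from the second: A + 2C = -6.
Subtracting the second from the third: A + 4C = -16.
Solving: C = -5, A = 4, then B = 2.
Hence a_5 = 4·5 + 2 + (-5)·32 = -138.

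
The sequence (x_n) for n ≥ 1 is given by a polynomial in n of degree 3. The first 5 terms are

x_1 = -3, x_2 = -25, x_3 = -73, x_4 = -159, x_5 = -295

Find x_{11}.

1st diffs: -22, -48, -86, -136.
2nd diffs: -26, -38, -50.
3rd diffs: -12, -12 (constant).
So x_n = -2n^3 - n^2 - 5n + 5.
Evaluating at n = 11 gives x_{11} = -2833.

-2833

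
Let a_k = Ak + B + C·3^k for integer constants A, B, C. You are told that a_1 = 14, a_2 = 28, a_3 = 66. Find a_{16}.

The three given values yield: A + B + 3C = 14; 2A + B + 9C = 28; 3A + B + 27C = 66.
Subtracting the first from the second: A + 6C = 14.
Subtracting the second from the third: A + 18C = 38.
Solving: C = 2, A = 2, then B = 6.
Therefore a_{16} = 32 + 6 + 2·43046721 = 86093480.

86093480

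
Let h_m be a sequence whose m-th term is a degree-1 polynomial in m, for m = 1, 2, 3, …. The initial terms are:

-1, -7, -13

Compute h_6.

1st diffs: -6, -6 (constant).
So h_m = -6m + 5.
Evaluating at m = 6 gives h_6 = -31.

-31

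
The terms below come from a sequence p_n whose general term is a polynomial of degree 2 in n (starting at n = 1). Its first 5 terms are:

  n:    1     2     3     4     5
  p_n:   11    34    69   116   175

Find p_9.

531

1st diffs: 23, 35, 47, 59.
2nd diffs: 12, 12, 12 (constant).
So p_n = 6n^2 + 5n.
Evaluating at n = 9 gives p_9 = 531.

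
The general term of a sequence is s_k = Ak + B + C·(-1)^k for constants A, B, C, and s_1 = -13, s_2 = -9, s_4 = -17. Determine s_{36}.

-145

The three given values yield: A + B - C = -13; 2A + B + C = -9; 4A + B + C = -17.
Subtracting the first from the second: A + 2C = 4.
Subtracting the second from the third: 2A = -8.
Solving: C = 4, A = -4, then B = -5.
So s_k = -4·k + (-5) + 4·(-1)^k; at k=36 this is -145.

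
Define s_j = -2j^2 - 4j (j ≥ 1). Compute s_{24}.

-1248

s_{24} = -2·24^2 - 4·24 = -1248.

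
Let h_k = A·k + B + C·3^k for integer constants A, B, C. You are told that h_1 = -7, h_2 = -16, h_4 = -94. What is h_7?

Plug in k = 1, 2, 4: A + B + 3C = -7; 2A + B + 9C = -16; 4A + B + 81C = -94.
Subtracting the first from the second: A + 6C = -9.
Subtracting the second from the third: 2A + 72C = -78.
Solving: C = -1, A = -3, then B = -1.
Therefore h_7 = -21 + (-1) + (-1)·2187 = -2209.

-2209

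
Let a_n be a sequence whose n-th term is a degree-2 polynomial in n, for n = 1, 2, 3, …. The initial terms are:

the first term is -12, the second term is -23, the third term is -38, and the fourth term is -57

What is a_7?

-138

1st diffs: -11, -15, -19.
2nd diffs: -4, -4 (constant).
Newton forward-difference form: a_n = -12 + (-11)·C(n-1,1) + (-4)·C(n-1,2).
At n = 7: n-1 = 6, so a_7 = -12 - 66 - 60 = -138.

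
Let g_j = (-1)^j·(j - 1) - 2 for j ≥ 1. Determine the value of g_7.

(-1)^7 = -1; j - 1 at j=7 is 6; so g_7 = -8.

-8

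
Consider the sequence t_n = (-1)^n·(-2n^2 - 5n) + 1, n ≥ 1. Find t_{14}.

-461

(-1)^14 = 1; -2n^2 - 5n at n=14 is -462; so t_{14} = -461.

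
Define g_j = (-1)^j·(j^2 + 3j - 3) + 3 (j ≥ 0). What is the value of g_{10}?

(-1)^10 = 1; j^2 + 3j - 3 at j=10 is 127; so g_{10} = 130.

130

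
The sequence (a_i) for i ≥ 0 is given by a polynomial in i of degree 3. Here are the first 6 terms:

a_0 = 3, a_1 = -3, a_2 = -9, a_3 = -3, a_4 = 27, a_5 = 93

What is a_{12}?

2571

1st diffs: -6, -6, 6, 30, 66.
2nd diffs: 0, 12, 24, 36.
3rd diffs: 12, 12, 12 (constant).
So a_i = 2i^3 - 6i^2 - 2i + 3.
Evaluating at i = 12 gives a_{12} = 2571.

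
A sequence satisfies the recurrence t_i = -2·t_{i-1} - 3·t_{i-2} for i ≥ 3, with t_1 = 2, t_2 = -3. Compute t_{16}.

Step forward from the initial values:
t_3 = 0;  t_4 = 9;  t_5 = -18;  …;  t_{13} = 198;  t_{14} = -2367;  t_{15} = 4140;  t_{16} = -1179.

-1179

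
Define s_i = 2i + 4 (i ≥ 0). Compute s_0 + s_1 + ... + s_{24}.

700

Over i = 0..24: Σi = 300.
Total = (2)·300 + (4)·25 = 700.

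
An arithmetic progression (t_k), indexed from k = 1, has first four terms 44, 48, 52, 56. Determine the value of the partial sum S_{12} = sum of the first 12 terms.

792

Common difference d = 4.
t_k = 44 + (k - 1)·4.
t_{12} = 88; S = 12·(44 + 88)/2 = 792.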